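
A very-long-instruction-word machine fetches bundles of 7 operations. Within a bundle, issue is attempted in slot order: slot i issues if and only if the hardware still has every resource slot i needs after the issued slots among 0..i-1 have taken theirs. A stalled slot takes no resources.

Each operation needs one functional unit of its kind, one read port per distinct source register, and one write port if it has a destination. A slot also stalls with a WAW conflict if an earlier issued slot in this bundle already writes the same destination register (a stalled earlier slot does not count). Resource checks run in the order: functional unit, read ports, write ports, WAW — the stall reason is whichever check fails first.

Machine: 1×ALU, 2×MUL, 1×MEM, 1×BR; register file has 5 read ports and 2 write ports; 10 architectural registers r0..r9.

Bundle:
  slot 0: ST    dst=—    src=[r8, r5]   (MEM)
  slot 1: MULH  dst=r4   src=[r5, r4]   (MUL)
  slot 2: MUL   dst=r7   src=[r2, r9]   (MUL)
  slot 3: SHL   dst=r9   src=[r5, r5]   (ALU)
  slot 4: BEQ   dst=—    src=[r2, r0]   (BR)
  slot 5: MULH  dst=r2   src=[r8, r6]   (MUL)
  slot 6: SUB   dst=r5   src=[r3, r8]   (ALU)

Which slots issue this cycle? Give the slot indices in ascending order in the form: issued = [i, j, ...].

issued = [0, 1, 3]

[0] MEM needs rd=2 wr=0: ok; after: ALU=1 MUL=2 MEM=0 BR=1, R=3, W=2
[1] MUL needs rd=2 wr=1: ok; after: ALU=1 MUL=1 MEM=0 BR=1, R=1, W=1
[2] MUL needs rd=2 wr=1: RD_PORT; after: ALU=1 MUL=1 MEM=0 BR=1, R=1, W=1
[3] ALU needs rd=1 wr=1: ok; after: ALU=0 MUL=1 MEM=0 BR=1, R=0, W=0
[4] BR needs rd=2 wr=0: RD_PORT; after: ALU=0 MUL=1 MEM=0 BR=1, R=0, W=0
[5] MUL needs rd=2 wr=1: RD_PORT; after: ALU=0 MUL=1 MEM=0 BR=1, R=0, W=0
[6] ALU needs rd=2 wr=1: FU; after: ALU=0 MUL=1 MEM=0 BR=1, R=0, W=0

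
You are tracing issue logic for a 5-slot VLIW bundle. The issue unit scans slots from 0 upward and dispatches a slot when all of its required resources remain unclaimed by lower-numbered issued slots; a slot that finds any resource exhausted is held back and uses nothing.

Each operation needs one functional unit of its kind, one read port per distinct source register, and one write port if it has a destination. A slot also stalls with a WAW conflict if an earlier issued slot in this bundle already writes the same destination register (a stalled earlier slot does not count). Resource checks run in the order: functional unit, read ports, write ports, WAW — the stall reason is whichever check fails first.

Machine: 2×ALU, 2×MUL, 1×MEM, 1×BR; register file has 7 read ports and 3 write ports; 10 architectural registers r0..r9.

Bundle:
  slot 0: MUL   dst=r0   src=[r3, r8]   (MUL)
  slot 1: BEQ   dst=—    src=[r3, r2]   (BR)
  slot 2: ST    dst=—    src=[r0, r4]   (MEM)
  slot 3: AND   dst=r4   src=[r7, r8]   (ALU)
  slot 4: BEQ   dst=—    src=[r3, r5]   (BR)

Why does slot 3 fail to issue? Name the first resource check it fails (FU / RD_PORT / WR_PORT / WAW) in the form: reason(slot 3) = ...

  0. MUL→r0 ⇒ go  {2A/1Mu/1Ld/1B | 5r 2w}
  1. BR ⇒ go  {2A/1Mu/1Ld/0B | 3r 2w}
  2. MEM ⇒ go  {2A/1Mu/0Ld/0B | 1r 2w}
  3. ALU→r4 ⇒ no(RD_PORT)  {2A/1Mu/0Ld/0B | 1r 2w}
  4. BR ⇒ no(FU)  {2A/1Mu/0Ld/0B | 1r 2w}

reason(slot 3) = RD_PORT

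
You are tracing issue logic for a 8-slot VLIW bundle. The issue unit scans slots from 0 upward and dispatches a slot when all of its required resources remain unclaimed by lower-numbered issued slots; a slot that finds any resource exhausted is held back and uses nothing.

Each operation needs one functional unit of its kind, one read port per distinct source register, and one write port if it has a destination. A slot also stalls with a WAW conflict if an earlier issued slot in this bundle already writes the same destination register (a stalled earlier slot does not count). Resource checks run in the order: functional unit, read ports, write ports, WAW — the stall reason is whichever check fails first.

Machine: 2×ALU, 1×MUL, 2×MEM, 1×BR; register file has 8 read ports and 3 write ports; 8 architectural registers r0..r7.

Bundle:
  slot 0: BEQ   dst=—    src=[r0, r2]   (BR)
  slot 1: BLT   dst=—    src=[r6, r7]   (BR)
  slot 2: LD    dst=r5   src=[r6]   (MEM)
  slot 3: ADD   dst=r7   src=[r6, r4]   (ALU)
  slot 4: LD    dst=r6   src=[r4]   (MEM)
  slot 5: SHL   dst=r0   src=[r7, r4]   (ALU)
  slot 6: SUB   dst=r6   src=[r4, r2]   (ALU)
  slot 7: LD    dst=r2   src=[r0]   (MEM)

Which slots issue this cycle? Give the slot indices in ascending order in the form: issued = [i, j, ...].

issued = [0, 2, 3, 4]

  0. BR ⇒ go  {2A/1Mu/2Ld/0B | 6r 3w}
  1. BR ⇒ no(FU)  {2A/1Mu/2Ld/0B | 6r 3w}
  2. MEM→r5 ⇒ go  {2A/1Mu/1Ld/0B | 5r 2w}
  3. ALU→r7 ⇒ go  {1A/1Mu/1Ld/0B | 3r 1w}
  4. MEM→r6 ⇒ go  {1A/1Mu/0Ld/0B | 2r 0w}
  5. ALU→r0 ⇒ no(WR_PORT)  {1A/1Mu/0Ld/0B | 2r 0w}
  6. ALU→r6 ⇒ no(WR_PORT)  {1A/1Mu/0Ld/0B | 2r 0w}
  7. MEM→r2 ⇒ no(FU)  {1A/1Mu/0Ld/0B | 2r 0w}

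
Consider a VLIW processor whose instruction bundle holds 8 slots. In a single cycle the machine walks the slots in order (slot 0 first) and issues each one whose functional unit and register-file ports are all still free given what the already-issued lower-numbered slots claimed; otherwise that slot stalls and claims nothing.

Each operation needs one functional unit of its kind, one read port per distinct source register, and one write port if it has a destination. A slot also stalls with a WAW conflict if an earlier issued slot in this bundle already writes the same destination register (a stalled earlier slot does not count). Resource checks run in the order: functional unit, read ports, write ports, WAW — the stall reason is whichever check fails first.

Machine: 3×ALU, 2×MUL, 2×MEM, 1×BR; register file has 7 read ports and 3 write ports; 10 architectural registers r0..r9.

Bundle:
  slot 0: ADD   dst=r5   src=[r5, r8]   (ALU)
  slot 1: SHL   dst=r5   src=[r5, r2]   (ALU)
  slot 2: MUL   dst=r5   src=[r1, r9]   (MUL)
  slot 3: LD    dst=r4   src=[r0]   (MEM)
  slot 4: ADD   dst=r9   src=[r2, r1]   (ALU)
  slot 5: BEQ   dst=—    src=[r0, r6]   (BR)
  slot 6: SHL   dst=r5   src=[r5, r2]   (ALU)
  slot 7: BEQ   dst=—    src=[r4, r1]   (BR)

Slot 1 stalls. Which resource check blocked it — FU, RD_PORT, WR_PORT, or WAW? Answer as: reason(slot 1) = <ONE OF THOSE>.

reason(slot 1) = WAW

slot 0 (ALU): ISSUE — free A2,Mu2,Ld2,B1 rp5 wp2
slot 1 (ALU): stall WAW — free A2,Mu2,Ld2,B1 rp5 wp2
slot 2 (MUL): stall WAW — free A2,Mu2,Ld2,B1 rp5 wp2
slot 3 (MEM): ISSUE — free A2,Mu2,Ld1,B1 rp4 wp1
slot 4 (ALU): ISSUE — free A1,Mu2,Ld1,B1 rp2 wp0
slot 5 (BR): ISSUE — free A1,Mu2,Ld1,B0 rp0 wp0
slot 6 (ALU): stall RD_PORT — free A1,Mu2,Ld1,B0 rp0 wp0
slot 7 (BR): stall FU — free A1,Mu2,Ld1,B0 rp0 wp0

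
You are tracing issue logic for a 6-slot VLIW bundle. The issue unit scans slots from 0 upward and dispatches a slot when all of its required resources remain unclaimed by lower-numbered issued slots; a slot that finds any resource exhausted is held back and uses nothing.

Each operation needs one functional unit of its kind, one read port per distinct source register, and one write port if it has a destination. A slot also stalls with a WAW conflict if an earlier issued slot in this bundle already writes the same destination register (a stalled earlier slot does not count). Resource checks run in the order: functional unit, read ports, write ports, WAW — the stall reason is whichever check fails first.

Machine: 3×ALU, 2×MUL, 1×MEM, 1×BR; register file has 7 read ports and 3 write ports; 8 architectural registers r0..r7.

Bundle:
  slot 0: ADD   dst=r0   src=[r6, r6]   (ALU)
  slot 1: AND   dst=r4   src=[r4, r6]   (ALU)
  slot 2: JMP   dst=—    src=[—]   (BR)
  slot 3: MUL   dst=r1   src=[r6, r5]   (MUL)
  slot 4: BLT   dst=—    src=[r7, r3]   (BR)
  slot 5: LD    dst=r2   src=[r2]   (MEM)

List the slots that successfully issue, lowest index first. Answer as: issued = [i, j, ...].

issued = [0, 1, 2, 3]

slot 0 (ALU): ISSUE — free A2,Mu2,Ld1,B1 rp6 wp2
slot 1 (ALU): ISSUE — free A1,Mu2,Ld1,B1 rp4 wp1
slot 2 (BR): ISSUE — free A1,Mu2,Ld1,B0 rp4 wp1
slot 3 (MUL): ISSUE — free A1,Mu1,Ld1,B0 rp2 wp0
slot 4 (BR): stall FU — free A1,Mu1,Ld1,B0 rp2 wp0
slot 5 (MEM): stall WR_PORT — free A1,Mu1,Ld1,B0 rp2 wp0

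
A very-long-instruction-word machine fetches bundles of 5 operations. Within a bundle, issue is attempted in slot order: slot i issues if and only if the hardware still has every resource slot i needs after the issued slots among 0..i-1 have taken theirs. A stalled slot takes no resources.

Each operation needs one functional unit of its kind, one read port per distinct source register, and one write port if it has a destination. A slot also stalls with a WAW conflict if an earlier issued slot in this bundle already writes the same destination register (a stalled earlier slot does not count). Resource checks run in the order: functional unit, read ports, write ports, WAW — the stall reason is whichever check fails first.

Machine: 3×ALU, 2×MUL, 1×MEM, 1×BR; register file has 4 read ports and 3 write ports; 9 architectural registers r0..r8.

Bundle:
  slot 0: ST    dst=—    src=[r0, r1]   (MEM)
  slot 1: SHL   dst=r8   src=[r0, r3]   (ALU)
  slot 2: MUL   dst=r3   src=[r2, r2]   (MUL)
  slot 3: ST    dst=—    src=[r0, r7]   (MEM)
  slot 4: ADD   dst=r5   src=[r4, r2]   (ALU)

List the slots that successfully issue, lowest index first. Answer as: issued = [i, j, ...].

slot 0 (MEM): ISSUE — free A3,Mu2,Ld0,B1 rp2 wp3
slot 1 (ALU): ISSUE — free A2,Mu2,Ld0,B1 rp0 wp2
slot 2 (MUL): stall RD_PORT — free A2,Mu2,Ld0,B1 rp0 wp2
slot 3 (MEM): stall FU — free A2,Mu2,Ld0,B1 rp0 wp2
slot 4 (ALU): stall RD_PORT — free A2,Mu2,Ld0,B1 rp0 wp2

issued = [0, 1]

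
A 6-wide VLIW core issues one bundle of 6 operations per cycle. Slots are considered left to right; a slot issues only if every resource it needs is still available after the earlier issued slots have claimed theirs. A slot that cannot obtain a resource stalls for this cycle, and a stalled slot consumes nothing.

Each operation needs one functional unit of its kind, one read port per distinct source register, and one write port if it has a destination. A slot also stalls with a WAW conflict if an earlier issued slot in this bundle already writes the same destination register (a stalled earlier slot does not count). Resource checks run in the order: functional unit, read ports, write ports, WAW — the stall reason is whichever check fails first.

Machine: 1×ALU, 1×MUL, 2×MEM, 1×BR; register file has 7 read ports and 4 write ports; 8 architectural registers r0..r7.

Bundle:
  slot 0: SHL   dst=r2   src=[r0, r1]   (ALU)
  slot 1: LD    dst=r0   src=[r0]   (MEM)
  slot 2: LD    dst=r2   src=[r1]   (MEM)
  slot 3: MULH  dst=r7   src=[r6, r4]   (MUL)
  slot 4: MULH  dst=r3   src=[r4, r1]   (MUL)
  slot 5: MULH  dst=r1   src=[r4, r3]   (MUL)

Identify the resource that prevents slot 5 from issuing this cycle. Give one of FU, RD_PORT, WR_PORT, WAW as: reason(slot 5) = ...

#0 ALU src=r0,r1 dispatched  <A:0 Mu:1 Ld:2 B:1 rd:5 wr:3>
#1 MEM src=r0 dispatched  <A:0 Mu:1 Ld:1 B:1 rd:4 wr:2>
#2 MEM src=r1 held:WAW  <A:0 Mu:1 Ld:1 B:1 rd:4 wr:2>
#3 MUL src=r6,r4 dispatched  <A:0 Mu:0 Ld:1 B:1 rd:2 wr:1>
#4 MUL src=r4,r1 held:FU  <A:0 Mu:0 Ld:1 B:1 rd:2 wr:1>
#5 MUL src=r4,r3 held:FU  <A:0 Mu:0 Ld:1 B:1 rd:2 wr:1>

reason(slot 5) = FU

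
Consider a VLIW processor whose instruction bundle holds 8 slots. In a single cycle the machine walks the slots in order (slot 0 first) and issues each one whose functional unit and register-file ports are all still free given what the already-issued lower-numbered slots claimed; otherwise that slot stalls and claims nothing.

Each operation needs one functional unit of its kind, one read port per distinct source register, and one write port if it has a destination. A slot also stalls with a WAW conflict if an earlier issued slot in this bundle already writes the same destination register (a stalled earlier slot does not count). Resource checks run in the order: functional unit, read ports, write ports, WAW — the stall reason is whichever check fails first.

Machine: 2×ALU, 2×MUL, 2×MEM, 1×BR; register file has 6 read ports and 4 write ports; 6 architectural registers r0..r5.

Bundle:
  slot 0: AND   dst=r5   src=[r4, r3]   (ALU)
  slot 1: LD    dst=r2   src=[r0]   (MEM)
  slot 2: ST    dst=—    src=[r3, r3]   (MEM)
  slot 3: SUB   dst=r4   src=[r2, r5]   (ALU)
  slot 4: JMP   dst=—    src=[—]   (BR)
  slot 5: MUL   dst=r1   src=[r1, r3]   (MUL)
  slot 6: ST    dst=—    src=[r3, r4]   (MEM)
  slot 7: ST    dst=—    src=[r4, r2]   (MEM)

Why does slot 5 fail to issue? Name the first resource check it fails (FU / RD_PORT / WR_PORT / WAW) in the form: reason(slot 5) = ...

reason(slot 5) = RD_PORT

[0] ALU needs rd=2 wr=1: ok; after: ALU=1 MUL=2 MEM=2 BR=1, R=4, W=3
[1] MEM needs rd=1 wr=1: ok; after: ALU=1 MUL=2 MEM=1 BR=1, R=3, W=2
[2] MEM needs rd=1 wr=0: ok; after: ALU=1 MUL=2 MEM=0 BR=1, R=2, W=2
[3] ALU needs rd=2 wr=1: ok; after: ALU=0 MUL=2 MEM=0 BR=1, R=0, W=1
[4] BR needs rd=0 wr=0: ok; after: ALU=0 MUL=2 MEM=0 BR=0, R=0, W=1
[5] MUL needs rd=2 wr=1: RD_PORT; after: ALU=0 MUL=2 MEM=0 BR=0, R=0, W=1
[6] MEM needs rd=2 wr=0: FU; after: ALU=0 MUL=2 MEM=0 BR=0, R=0, W=1
[7] MEM needs rd=2 wr=0: FU; after: ALU=0 MUL=2 MEM=0 BR=0, R=0, W=1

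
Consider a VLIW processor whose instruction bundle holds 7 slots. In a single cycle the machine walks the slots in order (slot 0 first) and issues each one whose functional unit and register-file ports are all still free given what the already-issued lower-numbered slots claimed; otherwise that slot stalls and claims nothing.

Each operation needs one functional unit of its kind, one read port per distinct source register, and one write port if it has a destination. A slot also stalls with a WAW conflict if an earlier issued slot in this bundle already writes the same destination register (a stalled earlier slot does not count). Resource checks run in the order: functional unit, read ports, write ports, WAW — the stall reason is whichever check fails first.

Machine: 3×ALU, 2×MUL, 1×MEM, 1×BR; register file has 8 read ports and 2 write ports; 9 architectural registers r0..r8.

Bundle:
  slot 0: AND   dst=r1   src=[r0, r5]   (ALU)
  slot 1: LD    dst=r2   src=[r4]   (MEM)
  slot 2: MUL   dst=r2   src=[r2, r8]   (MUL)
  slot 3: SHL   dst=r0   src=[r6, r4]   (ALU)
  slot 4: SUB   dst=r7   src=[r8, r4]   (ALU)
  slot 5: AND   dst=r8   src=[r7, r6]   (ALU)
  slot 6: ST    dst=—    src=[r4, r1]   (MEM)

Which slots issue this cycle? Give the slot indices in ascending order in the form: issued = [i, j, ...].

issued = [0, 1]

#0 ALU src=r0,r5 dispatched  <A:2 Mu:2 Ld:1 B:1 rd:6 wr:1>
#1 MEM src=r4 dispatched  <A:2 Mu:2 Ld:0 B:1 rd:5 wr:0>
#2 MUL src=r2,r8 held:WR_PORT  <A:2 Mu:2 Ld:0 B:1 rd:5 wr:0>
#3 ALU src=r6,r4 held:WR_PORT  <A:2 Mu:2 Ld:0 B:1 rd:5 wr:0>
#4 ALU src=r8,r4 held:WR_PORT  <A:2 Mu:2 Ld:0 B:1 rd:5 wr:0>
#5 ALU src=r7,r6 held:WR_PORT  <A:2 Mu:2 Ld:0 B:1 rd:5 wr:0>
#6 MEM src=r4,r1 held:FU  <A:2 Mu:2 Ld:0 B:1 rd:5 wr:0>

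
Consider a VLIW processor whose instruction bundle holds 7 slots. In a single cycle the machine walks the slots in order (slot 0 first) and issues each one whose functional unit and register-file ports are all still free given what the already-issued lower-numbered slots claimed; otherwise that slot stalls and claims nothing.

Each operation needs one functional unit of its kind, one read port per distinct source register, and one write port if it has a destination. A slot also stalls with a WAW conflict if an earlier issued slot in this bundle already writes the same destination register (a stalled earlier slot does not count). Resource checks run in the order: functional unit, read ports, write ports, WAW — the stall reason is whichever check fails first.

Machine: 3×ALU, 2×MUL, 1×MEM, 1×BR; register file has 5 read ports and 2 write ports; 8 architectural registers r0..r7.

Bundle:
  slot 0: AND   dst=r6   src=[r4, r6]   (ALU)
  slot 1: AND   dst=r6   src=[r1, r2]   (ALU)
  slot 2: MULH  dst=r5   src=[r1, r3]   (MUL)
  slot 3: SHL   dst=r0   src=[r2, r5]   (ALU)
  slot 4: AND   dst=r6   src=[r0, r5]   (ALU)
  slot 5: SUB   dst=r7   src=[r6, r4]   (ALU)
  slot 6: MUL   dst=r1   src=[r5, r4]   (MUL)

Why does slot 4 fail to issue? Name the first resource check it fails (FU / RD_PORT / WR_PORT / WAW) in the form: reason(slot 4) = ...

slot 0 (ALU): ISSUE — free A2,Mu2,Ld1,B1 rp3 wp1
slot 1 (ALU): stall WAW — free A2,Mu2,Ld1,B1 rp3 wp1
slot 2 (MUL): ISSUE — free A2,Mu1,Ld1,B1 rp1 wp0
slot 3 (ALU): stall RD_PORT — free A2,Mu1,Ld1,B1 rp1 wp0
slot 4 (ALU): stall RD_PORT — free A2,Mu1,Ld1,B1 rp1 wp0
slot 5 (ALU): stall RD_PORT — free A2,Mu1,Ld1,B1 rp1 wp0
slot 6 (MUL): stall RD_PORT — free A2,Mu1,Ld1,B1 rp1 wp0

reason(slot 4) = RD_PORT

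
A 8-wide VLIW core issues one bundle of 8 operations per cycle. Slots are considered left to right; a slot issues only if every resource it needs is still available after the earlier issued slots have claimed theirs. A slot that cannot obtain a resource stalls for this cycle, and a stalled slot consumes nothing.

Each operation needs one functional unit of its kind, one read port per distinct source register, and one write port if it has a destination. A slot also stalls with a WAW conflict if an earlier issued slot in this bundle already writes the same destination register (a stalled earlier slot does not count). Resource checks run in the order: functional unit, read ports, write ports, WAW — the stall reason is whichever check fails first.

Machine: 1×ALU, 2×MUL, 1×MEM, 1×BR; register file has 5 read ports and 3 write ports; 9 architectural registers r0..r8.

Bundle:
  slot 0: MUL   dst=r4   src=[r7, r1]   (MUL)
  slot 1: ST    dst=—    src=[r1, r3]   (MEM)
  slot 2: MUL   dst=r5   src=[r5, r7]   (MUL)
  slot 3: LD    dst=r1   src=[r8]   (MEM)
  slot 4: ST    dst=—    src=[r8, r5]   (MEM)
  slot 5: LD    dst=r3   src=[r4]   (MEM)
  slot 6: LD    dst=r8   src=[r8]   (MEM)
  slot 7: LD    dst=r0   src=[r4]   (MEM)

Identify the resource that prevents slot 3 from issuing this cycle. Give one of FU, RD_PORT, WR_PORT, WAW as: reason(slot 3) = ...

reason(slot 3) = FU

  0. MUL→r4 ⇒ go  {1A/1Mu/1Ld/1B | 3r 2w}
  1. MEM ⇒ go  {1A/1Mu/0Ld/1B | 1r 2w}
  2. MUL→r5 ⇒ no(RD_PORT)  {1A/1Mu/0Ld/1B | 1r 2w}
  3. MEM→r1 ⇒ no(FU)  {1A/1Mu/0Ld/1B | 1r 2w}
  4. MEM ⇒ no(FU)  {1A/1Mu/0Ld/1B | 1r 2w}
  5. MEM→r3 ⇒ no(FU)  {1A/1Mu/0Ld/1B | 1r 2w}
  6. MEM→r8 ⇒ no(FU)  {1A/1Mu/0Ld/1B | 1r 2w}
  7. MEM→r0 ⇒ no(FU)  {1A/1Mu/0Ld/1B | 1r 2w}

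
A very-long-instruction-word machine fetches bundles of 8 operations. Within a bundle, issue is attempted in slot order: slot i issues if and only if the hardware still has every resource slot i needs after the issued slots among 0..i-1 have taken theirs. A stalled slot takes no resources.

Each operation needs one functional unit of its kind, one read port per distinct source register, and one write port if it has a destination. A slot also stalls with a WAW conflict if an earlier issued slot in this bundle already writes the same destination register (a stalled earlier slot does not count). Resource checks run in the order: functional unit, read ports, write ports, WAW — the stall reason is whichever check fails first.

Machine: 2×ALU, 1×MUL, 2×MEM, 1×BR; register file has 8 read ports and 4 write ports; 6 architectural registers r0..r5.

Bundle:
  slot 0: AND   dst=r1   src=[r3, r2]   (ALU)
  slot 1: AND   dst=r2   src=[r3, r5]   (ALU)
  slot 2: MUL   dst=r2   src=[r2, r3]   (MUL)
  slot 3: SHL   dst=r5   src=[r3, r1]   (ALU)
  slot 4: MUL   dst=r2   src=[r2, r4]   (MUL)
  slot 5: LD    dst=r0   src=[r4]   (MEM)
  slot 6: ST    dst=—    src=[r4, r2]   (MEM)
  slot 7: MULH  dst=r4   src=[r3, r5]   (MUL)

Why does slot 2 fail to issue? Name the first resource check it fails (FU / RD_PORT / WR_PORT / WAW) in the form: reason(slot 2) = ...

reason(slot 2) = WAW

(0) want 1×ALU +2rd +1wr — yes → AL1|MU1|ME2|BR1|rd6|wr3
(1) want 1×ALU +2rd +1wr — yes → AL0|MU1|ME2|BR1|rd4|wr2
(2) want 1×MUL +2rd +1wr — WAW → AL0|MU1|ME2|BR1|rd4|wr2
(3) want 1×ALU +2rd +1wr — FU → AL0|MU1|ME2|BR1|rd4|wr2
(4) want 1×MUL +2rd +1wr — WAW → AL0|MU1|ME2|BR1|rd4|wr2
(5) want 1×MEM +1rd +1wr — yes → AL0|MU1|ME1|BR1|rd3|wr1
(6) want 1×MEM +2rd +0wr — yes → AL0|MU1|ME0|BR1|rd1|wr1
(7) want 1×MUL +2rd +1wr — RD_PORT → AL0|MU1|ME0|BR1|rd1|wr1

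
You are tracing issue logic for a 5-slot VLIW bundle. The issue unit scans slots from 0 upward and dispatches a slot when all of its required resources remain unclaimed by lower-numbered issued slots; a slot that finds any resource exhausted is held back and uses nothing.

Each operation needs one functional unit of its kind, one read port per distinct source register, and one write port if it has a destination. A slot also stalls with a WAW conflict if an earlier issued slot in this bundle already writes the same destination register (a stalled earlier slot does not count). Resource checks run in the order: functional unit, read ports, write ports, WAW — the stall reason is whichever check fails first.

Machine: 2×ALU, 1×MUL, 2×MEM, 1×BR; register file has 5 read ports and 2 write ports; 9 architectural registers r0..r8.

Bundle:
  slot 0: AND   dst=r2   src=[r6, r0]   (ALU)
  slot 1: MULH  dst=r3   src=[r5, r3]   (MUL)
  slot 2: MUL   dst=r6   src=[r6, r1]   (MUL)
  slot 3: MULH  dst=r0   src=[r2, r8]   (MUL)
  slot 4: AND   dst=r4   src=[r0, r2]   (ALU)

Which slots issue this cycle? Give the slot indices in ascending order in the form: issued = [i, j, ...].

issued = [0, 1]

slot 0 (ALU): ISSUE — free A1,Mu1,Ld2,B1 rp3 wp1
slot 1 (MUL): ISSUE — free A1,Mu0,Ld2,B1 rp1 wp0
slot 2 (MUL): stall FU — free A1,Mu0,Ld2,B1 rp1 wp0
slot 3 (MUL): stall FU — free A1,Mu0,Ld2,B1 rp1 wp0
slot 4 (ALU): stall RD_PORT — free A1,Mu0,Ld2,B1 rp1 wp0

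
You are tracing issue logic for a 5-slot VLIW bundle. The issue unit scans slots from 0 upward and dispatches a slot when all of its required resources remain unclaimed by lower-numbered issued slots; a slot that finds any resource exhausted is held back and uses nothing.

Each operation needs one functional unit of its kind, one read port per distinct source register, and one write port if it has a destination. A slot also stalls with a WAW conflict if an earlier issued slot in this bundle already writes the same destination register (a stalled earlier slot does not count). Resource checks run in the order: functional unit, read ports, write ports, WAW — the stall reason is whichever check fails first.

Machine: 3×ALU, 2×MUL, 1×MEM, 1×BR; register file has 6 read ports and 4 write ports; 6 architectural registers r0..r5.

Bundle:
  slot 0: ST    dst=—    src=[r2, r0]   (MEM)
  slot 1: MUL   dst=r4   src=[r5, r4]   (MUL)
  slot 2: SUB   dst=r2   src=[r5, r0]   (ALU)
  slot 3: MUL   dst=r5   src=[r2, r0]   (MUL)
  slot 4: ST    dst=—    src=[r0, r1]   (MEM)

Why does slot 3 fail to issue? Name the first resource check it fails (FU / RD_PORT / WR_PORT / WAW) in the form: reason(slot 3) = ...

[0] MEM needs rd=2 wr=0: ok; after: ALU=3 MUL=2 MEM=0 BR=1, R=4, W=4
[1] MUL needs rd=2 wr=1: ok; after: ALU=3 MUL=1 MEM=0 BR=1, R=2, W=3
[2] ALU needs rd=2 wr=1: ok; after: ALU=2 MUL=1 MEM=0 BR=1, R=0, W=2
[3] MUL needs rd=2 wr=1: RD_PORT; after: ALU=2 MUL=1 MEM=0 BR=1, R=0, W=2
[4] MEM needs rd=2 wr=0: FU; after: ALU=2 MUL=1 MEM=0 BR=1, R=0, W=2

reason(slot 3) = RD_PORT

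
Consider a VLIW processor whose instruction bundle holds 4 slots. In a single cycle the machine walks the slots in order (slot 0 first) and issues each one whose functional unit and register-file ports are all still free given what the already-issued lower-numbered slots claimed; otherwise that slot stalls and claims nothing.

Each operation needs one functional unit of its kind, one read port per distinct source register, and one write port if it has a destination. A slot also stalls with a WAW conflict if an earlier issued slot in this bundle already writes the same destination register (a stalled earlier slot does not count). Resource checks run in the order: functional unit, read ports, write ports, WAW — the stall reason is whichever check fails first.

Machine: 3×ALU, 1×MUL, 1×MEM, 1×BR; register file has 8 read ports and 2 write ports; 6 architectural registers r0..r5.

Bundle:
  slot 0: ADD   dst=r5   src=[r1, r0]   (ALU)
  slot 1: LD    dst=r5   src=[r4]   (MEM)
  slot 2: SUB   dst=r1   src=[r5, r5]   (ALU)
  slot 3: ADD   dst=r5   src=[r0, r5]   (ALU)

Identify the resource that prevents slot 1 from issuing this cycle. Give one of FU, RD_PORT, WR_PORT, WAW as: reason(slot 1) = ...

[0] ALU needs rd=2 wr=1: ok; after: ALU=2 MUL=1 MEM=1 BR=1, R=6, W=1
[1] MEM needs rd=1 wr=1: WAW; after: ALU=2 MUL=1 MEM=1 BR=1, R=6, W=1
[2] ALU needs rd=1 wr=1: ok; after: ALU=1 MUL=1 MEM=1 BR=1, R=5, W=0
[3] ALU needs rd=2 wr=1: WR_PORT; after: ALU=1 MUL=1 MEM=1 BR=1, R=5, W=0

reason(slot 1) = WAW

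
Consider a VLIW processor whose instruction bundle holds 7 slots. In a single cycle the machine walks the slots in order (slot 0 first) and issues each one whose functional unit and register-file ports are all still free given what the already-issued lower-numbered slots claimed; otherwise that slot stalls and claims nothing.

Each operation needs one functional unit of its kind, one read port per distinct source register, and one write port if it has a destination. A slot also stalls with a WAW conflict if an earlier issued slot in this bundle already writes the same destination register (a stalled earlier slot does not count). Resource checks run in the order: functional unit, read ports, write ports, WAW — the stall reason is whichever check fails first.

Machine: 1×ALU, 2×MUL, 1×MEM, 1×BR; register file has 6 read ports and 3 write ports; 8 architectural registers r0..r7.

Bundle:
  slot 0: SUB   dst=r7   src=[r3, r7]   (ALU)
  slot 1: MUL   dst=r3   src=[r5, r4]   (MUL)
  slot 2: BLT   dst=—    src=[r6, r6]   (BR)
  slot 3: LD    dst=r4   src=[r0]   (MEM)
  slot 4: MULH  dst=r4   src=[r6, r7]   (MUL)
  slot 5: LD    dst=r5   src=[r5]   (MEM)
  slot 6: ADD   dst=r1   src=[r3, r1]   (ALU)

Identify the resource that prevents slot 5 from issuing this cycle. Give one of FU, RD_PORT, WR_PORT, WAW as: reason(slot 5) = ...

  0. ALU→r7 ⇒ go  {0A/2Mu/1Ld/1B | 4r 2w}
  1. MUL→r3 ⇒ go  {0A/1Mu/1Ld/1B | 2r 1w}
  2. BR ⇒ go  {0A/1Mu/1Ld/0B | 1r 1w}
  3. MEM→r4 ⇒ go  {0A/1Mu/0Ld/0B | 0r 0w}
  4. MUL→r4 ⇒ no(RD_PORT)  {0A/1Mu/0Ld/0B | 0r 0w}
  5. MEM→r5 ⇒ no(FU)  {0A/1Mu/0Ld/0B | 0r 0w}
  6. ALU→r1 ⇒ no(FU)  {0A/1Mu/0Ld/0B | 0r 0w}

reason(slot 5) = FU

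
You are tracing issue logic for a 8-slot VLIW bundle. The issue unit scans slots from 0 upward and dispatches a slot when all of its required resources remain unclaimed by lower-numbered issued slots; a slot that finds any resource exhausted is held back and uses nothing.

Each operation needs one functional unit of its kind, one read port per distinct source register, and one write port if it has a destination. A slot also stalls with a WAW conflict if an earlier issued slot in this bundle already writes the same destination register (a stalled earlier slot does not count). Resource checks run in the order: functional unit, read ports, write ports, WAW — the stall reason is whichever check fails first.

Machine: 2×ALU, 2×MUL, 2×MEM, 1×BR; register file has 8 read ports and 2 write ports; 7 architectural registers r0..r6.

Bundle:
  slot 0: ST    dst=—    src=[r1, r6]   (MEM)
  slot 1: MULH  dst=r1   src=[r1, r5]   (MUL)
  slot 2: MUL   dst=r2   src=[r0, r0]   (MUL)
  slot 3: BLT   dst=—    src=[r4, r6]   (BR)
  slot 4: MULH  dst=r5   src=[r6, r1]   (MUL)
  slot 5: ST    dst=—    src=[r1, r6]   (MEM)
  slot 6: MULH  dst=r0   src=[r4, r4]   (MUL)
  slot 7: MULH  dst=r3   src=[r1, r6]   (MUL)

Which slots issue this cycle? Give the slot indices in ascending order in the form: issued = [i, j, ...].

#0 MEM src=r1,r6 dispatched  <A:2 Mu:2 Ld:1 B:1 rd:6 wr:2>
#1 MUL src=r1,r5 dispatched  <A:2 Mu:1 Ld:1 B:1 rd:4 wr:1>
#2 MUL src=r0,r0 dispatched  <A:2 Mu:0 Ld:1 B:1 rd:3 wr:0>
#3 BR src=r4,r6 dispatched  <A:2 Mu:0 Ld:1 B:0 rd:1 wr:0>
#4 MUL src=r6,r1 held:FU  <A:2 Mu:0 Ld:1 B:0 rd:1 wr:0>
#5 MEM src=r1,r6 held:RD_PORT  <A:2 Mu:0 Ld:1 B:0 rd:1 wr:0>
#6 MUL src=r4,r4 held:FU  <A:2 Mu:0 Ld:1 B:0 rd:1 wr:0>
#7 MUL src=r1,r6 held:FU  <A:2 Mu:0 Ld:1 B:0 rd:1 wr:0>

issued = [0, 1, 2, 3]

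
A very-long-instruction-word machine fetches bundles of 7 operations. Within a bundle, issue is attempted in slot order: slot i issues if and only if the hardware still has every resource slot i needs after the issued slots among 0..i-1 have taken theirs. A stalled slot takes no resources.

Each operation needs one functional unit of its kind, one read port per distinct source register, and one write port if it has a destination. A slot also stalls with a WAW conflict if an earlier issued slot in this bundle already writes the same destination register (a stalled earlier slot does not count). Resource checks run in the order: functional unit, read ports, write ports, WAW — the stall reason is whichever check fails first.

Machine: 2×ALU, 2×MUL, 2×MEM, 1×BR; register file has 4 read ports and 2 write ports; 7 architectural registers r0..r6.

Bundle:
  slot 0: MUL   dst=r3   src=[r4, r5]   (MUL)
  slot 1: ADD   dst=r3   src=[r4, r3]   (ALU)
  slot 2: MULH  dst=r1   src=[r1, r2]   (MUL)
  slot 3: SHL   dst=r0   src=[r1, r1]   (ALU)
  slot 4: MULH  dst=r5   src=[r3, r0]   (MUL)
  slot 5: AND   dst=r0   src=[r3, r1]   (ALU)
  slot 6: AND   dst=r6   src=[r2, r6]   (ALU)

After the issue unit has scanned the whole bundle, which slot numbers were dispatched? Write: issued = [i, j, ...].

issued = [0, 2]

#0 MUL src=r4,r5 dispatched  <A:2 Mu:1 Ld:2 B:1 rd:2 wr:1>
#1 ALU src=r4,r3 held:WAW  <A:2 Mu:1 Ld:2 B:1 rd:2 wr:1>
#2 MUL src=r1,r2 dispatched  <A:2 Mu:0 Ld:2 B:1 rd:0 wr:0>
#3 ALU src=r1,r1 held:RD_PORT  <A:2 Mu:0 Ld:2 B:1 rd:0 wr:0>
#4 MUL src=r3,r0 held:FU  <A:2 Mu:0 Ld:2 B:1 rd:0 wr:0>
#5 ALU src=r3,r1 held:RD_PORT  <A:2 Mu:0 Ld:2 B:1 rd:0 wr:0>
#6 ALU src=r2,r6 held:RD_PORT  <A:2 Mu:0 Ld:2 B:1 rd:0 wr:0>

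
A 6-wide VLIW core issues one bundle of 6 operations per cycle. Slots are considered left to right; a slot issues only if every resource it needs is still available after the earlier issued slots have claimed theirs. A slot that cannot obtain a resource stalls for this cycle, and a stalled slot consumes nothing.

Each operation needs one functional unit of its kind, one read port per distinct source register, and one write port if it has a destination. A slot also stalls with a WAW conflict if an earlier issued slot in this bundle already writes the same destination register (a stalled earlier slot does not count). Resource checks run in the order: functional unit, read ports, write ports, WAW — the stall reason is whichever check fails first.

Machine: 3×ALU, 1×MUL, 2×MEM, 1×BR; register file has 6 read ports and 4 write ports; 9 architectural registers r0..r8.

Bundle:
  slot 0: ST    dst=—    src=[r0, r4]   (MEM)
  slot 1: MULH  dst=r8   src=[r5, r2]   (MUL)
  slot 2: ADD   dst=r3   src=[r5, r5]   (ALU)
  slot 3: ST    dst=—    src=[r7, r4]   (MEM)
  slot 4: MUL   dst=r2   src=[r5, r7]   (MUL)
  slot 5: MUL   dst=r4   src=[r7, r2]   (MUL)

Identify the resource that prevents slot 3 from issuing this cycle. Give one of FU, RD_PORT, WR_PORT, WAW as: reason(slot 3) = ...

reason(slot 3) = RD_PORT

(0) want 1×MEM +2rd +0wr — yes → AL3|MU1|ME1|BR1|rd4|wr4
(1) want 1×MUL +2rd +1wr — yes → AL3|MU0|ME1|BR1|rd2|wr3
(2) want 1×ALU +1rd +1wr — yes → AL2|MU0|ME1|BR1|rd1|wr2
(3) want 1×MEM +2rd +0wr — RD_PORT → AL2|MU0|ME1|BR1|rd1|wr2
(4) want 1×MUL +2rd +1wr — FU → AL2|MU0|ME1|BR1|rd1|wr2
(5) want 1×MUL +2rd +1wr — FU → AL2|MU0|ME1|BR1|rd1|wr2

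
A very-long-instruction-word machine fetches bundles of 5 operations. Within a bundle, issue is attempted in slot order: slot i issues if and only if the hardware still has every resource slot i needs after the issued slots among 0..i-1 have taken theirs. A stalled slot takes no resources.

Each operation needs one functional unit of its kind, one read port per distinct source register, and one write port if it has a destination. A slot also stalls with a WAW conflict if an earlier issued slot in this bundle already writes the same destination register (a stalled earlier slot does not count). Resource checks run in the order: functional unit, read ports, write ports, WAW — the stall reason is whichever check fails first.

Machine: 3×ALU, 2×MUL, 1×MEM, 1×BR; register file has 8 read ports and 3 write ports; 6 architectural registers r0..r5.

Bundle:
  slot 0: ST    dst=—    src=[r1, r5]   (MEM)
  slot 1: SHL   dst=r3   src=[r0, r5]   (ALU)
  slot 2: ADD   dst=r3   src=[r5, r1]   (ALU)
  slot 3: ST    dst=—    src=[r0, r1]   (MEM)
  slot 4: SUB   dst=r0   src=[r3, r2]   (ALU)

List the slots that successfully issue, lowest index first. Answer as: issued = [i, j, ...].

[0] MEM needs rd=2 wr=0: ok; after: ALU=3 MUL=2 MEM=0 BR=1, R=6, W=3
[1] ALU needs rd=2 wr=1: ok; after: ALU=2 MUL=2 MEM=0 BR=1, R=4, W=2
[2] ALU needs rd=2 wr=1: WAW; after: ALU=2 MUL=2 MEM=0 BR=1, R=4, W=2
[3] MEM needs rd=2 wr=0: FU; after: ALU=2 MUL=2 MEM=0 BR=1, R=4, W=2
[4] ALU needs rd=2 wr=1: ok; after: ALU=1 MUL=2 MEM=0 BR=1, R=2, W=1

issued = [0, 1, 4]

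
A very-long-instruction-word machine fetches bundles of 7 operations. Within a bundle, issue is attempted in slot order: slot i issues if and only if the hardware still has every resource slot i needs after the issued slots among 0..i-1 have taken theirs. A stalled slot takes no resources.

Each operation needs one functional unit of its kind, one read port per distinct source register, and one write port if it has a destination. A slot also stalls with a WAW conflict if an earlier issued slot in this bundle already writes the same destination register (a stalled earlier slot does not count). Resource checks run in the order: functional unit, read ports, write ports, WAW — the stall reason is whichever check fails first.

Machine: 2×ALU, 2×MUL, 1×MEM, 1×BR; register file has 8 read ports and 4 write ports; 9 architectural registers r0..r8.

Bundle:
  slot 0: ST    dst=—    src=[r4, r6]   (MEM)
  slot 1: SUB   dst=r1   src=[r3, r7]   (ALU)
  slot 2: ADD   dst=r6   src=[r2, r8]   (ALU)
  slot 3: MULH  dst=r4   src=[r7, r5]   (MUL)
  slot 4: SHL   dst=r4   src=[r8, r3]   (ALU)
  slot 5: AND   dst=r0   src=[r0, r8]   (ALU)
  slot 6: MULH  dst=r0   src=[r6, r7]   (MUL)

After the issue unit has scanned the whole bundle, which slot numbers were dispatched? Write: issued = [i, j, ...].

issued = [0, 1, 2, 3]

(0) want 1×MEM +2rd +0wr — yes → AL2|MU2|ME0|BR1|rd6|wr4
(1) want 1×ALU +2rd +1wr — yes → AL1|MU2|ME0|BR1|rd4|wr3
(2) want 1×ALU +2rd +1wr — yes → AL0|MU2|ME0|BR1|rd2|wr2
(3) want 1×MUL +2rd +1wr — yes → AL0|MU1|ME0|BR1|rd0|wr1
(4) want 1×ALU +2rd +1wr — FU → AL0|MU1|ME0|BR1|rd0|wr1
(5) want 1×ALU +2rd +1wr — FU → AL0|MU1|ME0|BR1|rd0|wr1
(6) want 1×MUL +2rd +1wr — RD_PORT → AL0|MU1|ME0|BR1|rd0|wr1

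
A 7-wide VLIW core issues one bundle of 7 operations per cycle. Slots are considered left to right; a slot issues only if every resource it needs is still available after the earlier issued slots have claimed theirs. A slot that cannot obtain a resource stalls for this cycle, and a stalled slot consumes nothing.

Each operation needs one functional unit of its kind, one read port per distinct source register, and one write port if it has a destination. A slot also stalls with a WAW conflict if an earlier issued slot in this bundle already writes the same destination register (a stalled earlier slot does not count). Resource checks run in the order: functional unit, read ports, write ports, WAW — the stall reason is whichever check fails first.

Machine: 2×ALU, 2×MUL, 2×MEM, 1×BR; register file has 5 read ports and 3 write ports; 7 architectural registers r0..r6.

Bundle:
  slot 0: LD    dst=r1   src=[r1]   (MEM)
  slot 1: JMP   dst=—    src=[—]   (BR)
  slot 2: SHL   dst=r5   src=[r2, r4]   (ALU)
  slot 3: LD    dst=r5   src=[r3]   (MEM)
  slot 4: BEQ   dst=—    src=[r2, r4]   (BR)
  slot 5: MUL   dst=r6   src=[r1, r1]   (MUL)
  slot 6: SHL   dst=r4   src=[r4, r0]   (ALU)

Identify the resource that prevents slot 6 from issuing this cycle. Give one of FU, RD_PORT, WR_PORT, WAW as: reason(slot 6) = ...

reason(slot 6) = RD_PORT

#0 MEM src=r1 dispatched  <A:2 Mu:2 Ld:1 B:1 rd:4 wr:2>
#1 BR src=- dispatched  <A:2 Mu:2 Ld:1 B:0 rd:4 wr:2>
#2 ALU src=r2,r4 dispatched  <A:1 Mu:2 Ld:1 B:0 rd:2 wr:1>
#3 MEM src=r3 held:WAW  <A:1 Mu:2 Ld:1 B:0 rd:2 wr:1>
#4 BR src=r2,r4 held:FU  <A:1 Mu:2 Ld:1 B:0 rd:2 wr:1>
#5 MUL src=r1,r1 dispatched  <A:1 Mu:1 Ld:1 B:0 rd:1 wr:0>
#6 ALU src=r4,r0 held:RD_PORT  <A:1 Mu:1 Ld:1 B:0 rd:1 wr:0>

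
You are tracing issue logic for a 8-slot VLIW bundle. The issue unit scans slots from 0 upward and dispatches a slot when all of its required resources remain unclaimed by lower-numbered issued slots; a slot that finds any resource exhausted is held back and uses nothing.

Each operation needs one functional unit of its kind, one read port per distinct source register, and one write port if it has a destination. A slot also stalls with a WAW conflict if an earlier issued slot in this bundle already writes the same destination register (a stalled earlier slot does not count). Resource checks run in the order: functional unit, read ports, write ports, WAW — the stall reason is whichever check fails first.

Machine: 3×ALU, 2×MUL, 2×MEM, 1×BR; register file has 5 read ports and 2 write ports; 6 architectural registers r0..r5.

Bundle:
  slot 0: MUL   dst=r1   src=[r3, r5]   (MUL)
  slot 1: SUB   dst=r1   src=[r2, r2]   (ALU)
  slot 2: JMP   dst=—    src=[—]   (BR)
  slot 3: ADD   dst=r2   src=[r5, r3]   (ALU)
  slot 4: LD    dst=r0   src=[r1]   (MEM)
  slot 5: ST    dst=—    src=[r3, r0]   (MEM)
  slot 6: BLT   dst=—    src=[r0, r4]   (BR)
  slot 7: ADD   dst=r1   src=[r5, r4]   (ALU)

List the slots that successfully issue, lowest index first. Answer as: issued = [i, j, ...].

issued = [0, 2, 3]

  0. MUL→r1 ⇒ go  {3A/1Mu/2Ld/1B | 3r 1w}
  1. ALU→r1 ⇒ no(WAW)  {3A/1Mu/2Ld/1B | 3r 1w}
  2. BR ⇒ go  {3A/1Mu/2Ld/0B | 3r 1w}
  3. ALU→r2 ⇒ go  {2A/1Mu/2Ld/0B | 1r 0w}
  4. MEM→r0 ⇒ no(WR_PORT)  {2A/1Mu/2Ld/0B | 1r 0w}
  5. MEM ⇒ no(RD_PORT)  {2A/1Mu/2Ld/0B | 1r 0w}
  6. BR ⇒ no(FU)  {2A/1Mu/2Ld/0B | 1r 0w}
  7. ALU→r1 ⇒ no(RD_PORT)  {2A/1Mu/2Ld/0B | 1r 0w}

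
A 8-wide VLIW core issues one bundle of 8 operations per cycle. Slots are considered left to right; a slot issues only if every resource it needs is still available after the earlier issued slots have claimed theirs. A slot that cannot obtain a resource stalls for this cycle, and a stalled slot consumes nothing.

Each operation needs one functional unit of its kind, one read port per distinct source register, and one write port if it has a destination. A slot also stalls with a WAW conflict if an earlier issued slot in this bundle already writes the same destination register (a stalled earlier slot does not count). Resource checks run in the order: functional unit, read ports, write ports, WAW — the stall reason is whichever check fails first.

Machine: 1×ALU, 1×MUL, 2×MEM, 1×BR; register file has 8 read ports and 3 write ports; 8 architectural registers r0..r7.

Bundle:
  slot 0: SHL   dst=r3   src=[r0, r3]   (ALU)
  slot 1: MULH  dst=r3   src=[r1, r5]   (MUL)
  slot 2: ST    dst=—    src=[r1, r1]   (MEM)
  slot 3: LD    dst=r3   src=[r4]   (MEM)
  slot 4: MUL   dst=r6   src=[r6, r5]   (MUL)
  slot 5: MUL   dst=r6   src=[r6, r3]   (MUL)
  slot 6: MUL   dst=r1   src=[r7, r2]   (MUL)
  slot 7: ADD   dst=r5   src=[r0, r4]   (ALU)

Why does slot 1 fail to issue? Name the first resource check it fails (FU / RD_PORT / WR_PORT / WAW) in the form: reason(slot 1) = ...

reason(slot 1) = WAW

slot 0 (ALU): ISSUE — free A0,Mu1,Ld2,B1 rp6 wp2
slot 1 (MUL): stall WAW — free A0,Mu1,Ld2,B1 rp6 wp2
slot 2 (MEM): ISSUE — free A0,Mu1,Ld1,B1 rp5 wp2
slot 3 (MEM): stall WAW — free A0,Mu1,Ld1,B1 rp5 wp2
slot 4 (MUL): ISSUE — free A0,Mu0,Ld1,B1 rp3 wp1
slot 5 (MUL): stall FU — free A0,Mu0,Ld1,B1 rp3 wp1
slot 6 (MUL): stall FU — free A0,Mu0,Ld1,B1 rp3 wp1
slot 7 (ALU): stall FU — free A0,Mu0,Ld1,B1 rp3 wp1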